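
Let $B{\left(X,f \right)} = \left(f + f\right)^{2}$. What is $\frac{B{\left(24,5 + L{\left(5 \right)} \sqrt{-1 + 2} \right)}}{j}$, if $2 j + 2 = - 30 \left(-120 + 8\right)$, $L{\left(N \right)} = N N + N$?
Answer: $\frac{4900}{1679} \approx 2.9184$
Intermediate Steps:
$L{\left(N \right)} = N + N^{2}$ ($L{\left(N \right)} = N^{2} + N = N + N^{2}$)
$j = 1679$ ($j = -1 + \frac{\left(-30\right) \left(-120 + 8\right)}{2} = -1 + \frac{\left(-30\right) \left(-112\right)}{2} = -1 + \frac{1}{2} \cdot 3360 = -1 + 1680 = 1679$)
$B{\left(X,f \right)} = 4 f^{2}$ ($B{\left(X,f \right)} = \left(2 f\right)^{2} = 4 f^{2}$)
$\frac{B{\left(24,5 + L{\left(5 \right)} \sqrt{-1 + 2} \right)}}{j} = \frac{4 \left(5 + 5 \left(1 + 5\right) \sqrt{-1 + 2}\right)^{2}}{1679} = 4 \left(5 + 5 \cdot 6 \sqrt{1}\right)^{2} \cdot \frac{1}{1679} = 4 \left(5 + 30 \cdot 1\right)^{2} \cdot \frac{1}{1679} = 4 \left(5 + 30\right)^{2} \cdot \frac{1}{1679} = 4 \cdot 35^{2} \cdot \frac{1}{1679} = 4 \cdot 1225 \cdot \frac{1}{1679} = 4900 \cdot \frac{1}{1679} = \frac{4900}{1679}$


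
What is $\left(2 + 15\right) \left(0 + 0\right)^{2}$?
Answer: $0$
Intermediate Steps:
$\left(2 + 15\right) \left(0 + 0\right)^{2} = 17 \cdot 0^{2} = 17 \cdot 0 = 0$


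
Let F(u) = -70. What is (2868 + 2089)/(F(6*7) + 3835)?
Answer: 4957/3765 ≈ 1.3166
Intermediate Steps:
(2868 + 2089)/(F(6*7) + 3835) = (2868 + 2089)/(-70 + 3835) = 4957/3765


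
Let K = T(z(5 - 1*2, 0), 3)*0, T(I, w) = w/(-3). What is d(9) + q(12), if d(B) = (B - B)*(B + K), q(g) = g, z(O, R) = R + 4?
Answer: 12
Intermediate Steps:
z(O, R) = 4 + R
T(I, w) = -w/3 (T(I, w) = w*(-⅓) = -w/3)
K = 0 (K = -⅓*3*0 = -1*0 = 0)
d(B) = 0 (d(B) = (B - B)*(B + 0) = 0*B = 0)
d(9) + q(12) = 0 + 12 = 12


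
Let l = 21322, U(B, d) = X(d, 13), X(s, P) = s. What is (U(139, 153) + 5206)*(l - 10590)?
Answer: 57512788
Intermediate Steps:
U(B, d) = d
(U(139, 153) + 5206)*(l - 10590) = (153 + 5206)*(21322 - 10590) = 5359*10732 = 57512788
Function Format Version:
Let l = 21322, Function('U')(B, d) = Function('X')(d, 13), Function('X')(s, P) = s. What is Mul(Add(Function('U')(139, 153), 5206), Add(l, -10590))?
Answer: 57512788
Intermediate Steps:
Function('U')(B, d) = d
Mul(Add(Function('U')(139, 153), 5206), Add(l, -10590)) = Mul(Add(153, 5206), Add(21322, -10590)) = Mul(5359, 10732) = 57512788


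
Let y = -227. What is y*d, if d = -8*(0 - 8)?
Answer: -14528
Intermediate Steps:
d = 64 (d = -8*(-8) = 64)
y*d = -227*64 = -14528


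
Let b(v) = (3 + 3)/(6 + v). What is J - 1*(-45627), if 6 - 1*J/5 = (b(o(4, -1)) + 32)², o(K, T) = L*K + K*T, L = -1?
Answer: 41452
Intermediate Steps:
o(K, T) = -K + K*T
b(v) = 6/(6 + v)
J = -4175 (J = 30 - 5*(6/(6 + 4*(-1 - 1)) + 32)² = 30 - 5*(6/(6 + 4*(-2)) + 32)² = 30 - 5*(6/(6 - 8) + 32)² = 30 - 5*(6/(-2) + 32)² = 30 - 5*(6*(-½) + 32)² = 30 - 5*(-3 + 32)² = 30 - 5*29² = 30 - 5*841 = 30 - 4205 = -4175)
J - 1*(-45627) = -4175 - 1*(-45627) = -4175 + 45627 = 41452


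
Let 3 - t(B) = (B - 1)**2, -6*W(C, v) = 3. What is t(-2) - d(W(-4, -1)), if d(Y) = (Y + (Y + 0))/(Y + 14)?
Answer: -160/27 ≈ -5.9259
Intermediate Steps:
W(C, v) = -1/2 (W(C, v) = -1/6*3 = -1/2)
d(Y) = 2*Y/(14 + Y) (d(Y) = (Y + Y)/(14 + Y) = (2*Y)/(14 + Y) = 2*Y/(14 + Y))
t(B) = 3 - (-1 + B)**2 (t(B) = 3 - (B - 1)**2 = 3 - (-1 + B)**2)
t(-2) - d(W(-4, -1)) = (3 - (-1 - 2)**2) - 2*(-1)/(2*(14 - 1/2)) = (3 - 1*(-3)**2) - 2*(-1)/(2*27/2) = (3 - 1*9) - 2*(-1)*2/(2*27) = (3 - 9) - 1*(-2/27) = -6 + 2/27 = -160/27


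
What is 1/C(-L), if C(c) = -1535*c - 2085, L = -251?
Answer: -1/387370 ≈ -2.5815e-6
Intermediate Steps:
C(c) = -2085 - 1535*c
1/C(-L) = 1/(-2085 - (-1535)*(-251)) = 1/(-2085 - 1535*251) = 1/(-2085 - 385285) = 1/(-387370) = -1/387370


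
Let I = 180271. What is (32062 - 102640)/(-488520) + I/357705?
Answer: 1259023249/1941622740 ≈ 0.64844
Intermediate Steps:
(32062 - 102640)/(-488520) + I/357705 = (32062 - 102640)/(-488520) + 180271/357705 = -70578*(-1/488520) + 180271*(1/357705) = 3921/27140 + 180271/357705 = 1259023249/1941622740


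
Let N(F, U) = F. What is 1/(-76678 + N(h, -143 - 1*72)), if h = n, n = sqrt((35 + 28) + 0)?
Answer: -10954/839930803 - 3*sqrt(7)/5879515621 ≈ -1.3043e-5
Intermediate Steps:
n = 3*sqrt(7) (n = sqrt(63 + 0) = sqrt(63) = 3*sqrt(7) ≈ 7.9373)
h = 3*sqrt(7) ≈ 7.9373
1/(-76678 + N(h, -143 - 1*72)) = 1/(-76678 + 3*sqrt(7))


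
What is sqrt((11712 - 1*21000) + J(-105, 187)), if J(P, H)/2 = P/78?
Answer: I*sqrt(1570127)/13 ≈ 96.388*I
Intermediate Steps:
J(P, H) = P/39 (J(P, H) = 2*(P/78) = P/39)
sqrt((11712 - 1*21000) + J(-105, 187)) = sqrt((11712 - 1*21000) + (1/39)*(-105)) = sqrt((11712 - 21000) - 35/13) = sqrt(-9288 - 35/13) = sqrt(-120779/13) = I*sqrt(1570127)/13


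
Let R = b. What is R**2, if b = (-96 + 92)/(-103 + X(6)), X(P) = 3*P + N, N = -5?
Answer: 4/2025 ≈ 0.0019753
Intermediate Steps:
X(P) = -5 + 3*P (X(P) = 3*P - 5 = -5 + 3*P)
b = 2/45 (b = (-96 + 92)/(-103 + (-5 + 3*6)) = -4/(-103 + (-5 + 18)) = -4/(-103 + 13) = -4/(-90) = -4*(-1/90) = 2/45 ≈ 0.044444)
R = 2/45 ≈ 0.044444
R**2 = (2/45)**2 = 4/2025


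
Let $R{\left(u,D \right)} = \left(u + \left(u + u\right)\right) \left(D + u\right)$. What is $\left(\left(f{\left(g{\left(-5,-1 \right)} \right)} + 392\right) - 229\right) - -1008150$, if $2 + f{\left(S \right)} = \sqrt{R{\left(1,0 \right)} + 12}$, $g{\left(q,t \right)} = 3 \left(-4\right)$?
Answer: $1008311 + \sqrt{15} \approx 1.0083 \cdot 10^{6}$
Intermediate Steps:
$R{\left(u,D \right)} = 3 u \left(D + u\right)$ ($R{\left(u,D \right)} = \left(u + 2 u\right) \left(D + u\right) = 3 u \left(D + u\right)$)
$g{\left(q,t \right)} = -12$
$f{\left(S \right)} = -2 + \sqrt{15}$ ($f{\left(S \right)} = -2 + \sqrt{3 \cdot 1 \left(0 + 1\right) + 12} = -2 + \sqrt{3 \cdot 1 \cdot 1 + 12} = -2 + \sqrt{3 + 12} = -2 + \sqrt{15}$)
$\left(\left(f{\left(g{\left(-5,-1 \right)} \right)} + 392\right) - 229\right) - -1008150 = \left(\left(\left(-2 + \sqrt{15}\right) + 392\right) - 229\right) - -1008150 = \left(\left(390 + \sqrt{15}\right) - 229\right) + 1008150 = \left(161 + \sqrt{15}\right) + 1008150 = 1008311 + \sqrt{15}$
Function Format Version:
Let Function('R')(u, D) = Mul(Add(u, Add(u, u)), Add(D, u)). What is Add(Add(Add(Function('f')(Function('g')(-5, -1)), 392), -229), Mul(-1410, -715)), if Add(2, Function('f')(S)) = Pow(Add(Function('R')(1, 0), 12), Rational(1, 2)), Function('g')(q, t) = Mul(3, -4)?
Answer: Add(1008311, Pow(15, Rational(1, 2))) ≈ 1.0083e+6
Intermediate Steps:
Function('R')(u, D) = Mul(3, u, Add(D, u)) (Function('R')(u, D) = Mul(Add(u, Mul(2, u)), Add(D, u)) = Mul(Mul(3, u), Add(D, u)) = Mul(3, u, Add(D, u)))
Function('g')(q, t) = -12
Function('f')(S) = Add(-2, Pow(15, Rational(1, 2))) (Function('f')(S) = Add(-2, Pow(Add(Mul(3, 1, Add(0, 1)), 12), Rational(1, 2))) = Add(-2, Pow(Add(Mul(3, 1, 1), 12), Rational(1, 2))) = Add(-2, Pow(Add(3, 12), Rational(1, 2))) = Add(-2, Pow(15, Rational(1, 2))))
Add(Add(Add(Function('f')(Function('g')(-5, -1)), 392), -229), Mul(-1410, -715)) = Add(Add(Add(Add(-2, Pow(15, Rational(1, 2))), 392), -229), Mul(-1410, -715)) = Add(Add(Add(390, Pow(15, Rational(1, 2))), -229), 1008150) = Add(Add(161, Pow(15, Rational(1, 2))), 1008150) = Add(1008311, Pow(15, Rational(1, 2)))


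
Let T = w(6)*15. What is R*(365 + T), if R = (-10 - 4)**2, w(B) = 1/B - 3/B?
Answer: 70560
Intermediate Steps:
w(B) = -2/B (w(B) = 1/B - 3/B = -2/B)
T = -5 (T = -2/6*15 = -2*1/6*15 = -1/3*15 = -5)
R = 196 (R = (-14)**2 = 196)
R*(365 + T) = 196*(365 - 5) = 196*360 = 70560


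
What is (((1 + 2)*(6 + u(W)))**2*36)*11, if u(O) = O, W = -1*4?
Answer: 14256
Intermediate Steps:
W = -4
(((1 + 2)*(6 + u(W)))**2*36)*11 = (((1 + 2)*(6 - 4))**2*36)*11 = ((3*2)**2*36)*11 = (6**2*36)*11 = (36*36)*11 = 1296*11 = 14256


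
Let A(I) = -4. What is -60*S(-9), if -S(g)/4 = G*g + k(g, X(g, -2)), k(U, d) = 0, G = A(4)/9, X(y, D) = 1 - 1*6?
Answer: 960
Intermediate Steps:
X(y, D) = -5 (X(y, D) = 1 - 6 = -5)
G = -4/9 ≈ -0.44444
S(g) = 16*g/9 (S(g) = -4*(-4*g/9 + 0) = -(-16)*g/9 = 16*g/9)
-60*S(-9) = -60*(16/9)*(-9) = -60*(-16) = -4*(-240) = 960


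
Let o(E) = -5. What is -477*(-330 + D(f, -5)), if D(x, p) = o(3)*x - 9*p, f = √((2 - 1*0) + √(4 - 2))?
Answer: 135945 + 2385*√(2 + √2) ≈ 1.4035e+5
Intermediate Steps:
f = √(2 + √2) (f = √((2 + 0) + √2) = √(2 + √2) ≈ 1.8478)
D(x, p) = -9*p - 5*x (D(x, p) = -5*x - 9*p = -9*p - 5*x)
-477*(-330 + D(f, -5)) = -477*(-330 + (-9*(-5) - 5*√(2 + √2))) = -477*(-330 + (45 - 5*√(2 + √2))) = -477*(-285 - 5*√(2 + √2)) = 135945 + 2385*√(2 + √2)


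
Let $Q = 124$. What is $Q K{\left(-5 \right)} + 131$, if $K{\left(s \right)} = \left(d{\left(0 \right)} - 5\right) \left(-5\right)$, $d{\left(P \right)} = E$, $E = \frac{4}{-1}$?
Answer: $5711$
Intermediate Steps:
$E = -4$ ($E = 4 \left(-1\right) = -4$)
$d{\left(P \right)} = -4$
$K{\left(s \right)} = 45$ ($K{\left(s \right)} = \left(-4 - 5\right) \left(-5\right) = \left(-9\right) \left(-5\right) = 45$)
$Q K{\left(-5 \right)} + 131 = 124 \cdot 45 + 131 = 5580 + 131 = 5711$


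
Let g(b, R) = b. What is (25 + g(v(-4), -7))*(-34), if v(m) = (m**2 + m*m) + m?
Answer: -1802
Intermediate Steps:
v(m) = m + 2*m**2 (v(m) = (m**2 + m**2) + m = 2*m**2 + m = m + 2*m**2)
(25 + g(v(-4), -7))*(-34) = (25 - 4*(1 + 2*(-4)))*(-34) = (25 - 4*(1 - 8))*(-34) = (25 - 4*(-7))*(-34) = (25 + 28)*(-34) = 53*(-34) = -1802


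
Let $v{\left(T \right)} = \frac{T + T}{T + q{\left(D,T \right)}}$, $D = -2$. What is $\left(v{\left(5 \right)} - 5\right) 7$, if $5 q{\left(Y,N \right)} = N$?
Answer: $- \frac{70}{3} \approx -23.333$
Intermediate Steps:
$q{\left(Y,N \right)} = \frac{N}{5}$
$v{\left(T \right)} = \frac{5}{3}$ ($v{\left(T \right)} = \frac{T + T}{T + \frac{T}{5}} = \frac{2 T}{\frac{6}{5} T} = 2 T \frac{5}{6 T} = \frac{5}{3}$)
$\left(v{\left(5 \right)} - 5\right) 7 = \left(\frac{5}{3} - 5\right) 7 = \left(- \frac{10}{3}\right) 7 = - \frac{70}{3}$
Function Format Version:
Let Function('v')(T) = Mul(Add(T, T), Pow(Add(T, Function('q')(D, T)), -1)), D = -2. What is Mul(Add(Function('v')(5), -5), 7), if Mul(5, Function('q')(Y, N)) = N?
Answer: Rational(-70, 3) ≈ -23.333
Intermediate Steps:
Function('q')(Y, N) = Mul(Rational(1, 5), N)
Function('v')(T) = Rational(5, 3) (Function('v')(T) = Mul(Add(T, T), Pow(Add(T, Mul(Rational(1, 5), T)), -1)) = Mul(Mul(2, T), Pow(Mul(Rational(6, 5), T), -1)) = Mul(Mul(2, T), Mul(Rational(5, 6), Pow(T, -1))) = Rational(5, 3))
Mul(Add(Function('v')(5), -5), 7) = Mul(Add(Rational(5, 3), -5), 7) = Mul(Rational(-10, 3), 7) = Rational(-70, 3)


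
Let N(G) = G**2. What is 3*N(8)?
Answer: 192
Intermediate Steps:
3*N(8) = 3*8**2 = 3*64 = 192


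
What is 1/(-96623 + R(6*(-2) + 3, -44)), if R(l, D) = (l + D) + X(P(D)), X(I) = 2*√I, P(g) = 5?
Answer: -24169/2336562239 - √5/4673124478 ≈ -1.0344e-5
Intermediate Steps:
R(l, D) = D + l + 2*√5 (R(l, D) = (l + D) + 2*√5 = (D + l) + 2*√5 = D + l + 2*√5)
1/(-96623 + R(6*(-2) + 3, -44)) = 1/(-96623 + (-44 + (6*(-2) + 3) + 2*√5)) = 1/(-96623 + (-44 + (-12 + 3) + 2*√5)) = 1/(-96623 + (-44 - 9 + 2*√5)) = 1/(-96623 + (-53 + 2*√5)) = 1/(-96676 + 2*√5)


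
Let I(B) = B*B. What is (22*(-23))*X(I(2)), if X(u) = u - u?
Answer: 0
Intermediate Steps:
I(B) = B²
X(u) = 0
(22*(-23))*X(I(2)) = (22*(-23))*0 = -506*0 = 0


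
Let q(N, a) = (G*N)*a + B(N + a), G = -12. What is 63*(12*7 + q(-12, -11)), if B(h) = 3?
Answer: -94311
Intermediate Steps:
q(N, a) = 3 - 12*N*a (q(N, a) = (-12*N)*a + 3 = -12*N*a + 3 = 3 - 12*N*a)
63*(12*7 + q(-12, -11)) = 63*(12*7 + (3 - 12*(-12)*(-11))) = 63*(84 + (3 - 1584)) = 63*(84 - 1581) = 63*(-1497) = -94311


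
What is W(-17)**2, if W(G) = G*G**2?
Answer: 24137569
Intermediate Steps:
W(G) = G**3
W(-17)**2 = ((-17)**3)**2 = (-4913)**2 = 24137569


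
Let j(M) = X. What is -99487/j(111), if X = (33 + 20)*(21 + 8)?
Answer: -99487/1537 ≈ -64.728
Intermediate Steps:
X = 1537 (X = 53*29 = 1537)
j(M) = 1537
-99487/j(111) = -99487/1537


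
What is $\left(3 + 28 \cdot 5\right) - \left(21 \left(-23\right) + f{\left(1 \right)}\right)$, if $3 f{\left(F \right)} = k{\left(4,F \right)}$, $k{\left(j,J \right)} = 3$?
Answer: $625$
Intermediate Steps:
$f{\left(F \right)} = 1$ ($f{\left(F \right)} = \frac{1}{3} \cdot 3 = 1$)
$\left(3 + 28 \cdot 5\right) - \left(21 \left(-23\right) + f{\left(1 \right)}\right) = \left(3 + 28 \cdot 5\right) - \left(21 \left(-23\right) + 1\right) = \left(3 + 140\right) - \left(-483 + 1\right) = 143 - -482 = 143 + 482 = 625$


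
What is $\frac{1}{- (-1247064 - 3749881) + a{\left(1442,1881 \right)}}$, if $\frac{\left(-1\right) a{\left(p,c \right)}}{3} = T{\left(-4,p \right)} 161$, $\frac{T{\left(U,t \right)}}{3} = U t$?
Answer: $\frac{1}{13354777} \approx 7.488 \cdot 10^{-8}$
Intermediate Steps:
$T{\left(U,t \right)} = 3 U t$
$a{\left(p,c \right)} = 5796 p$ ($a{\left(p,c \right)} = - 3 \cdot 3 \left(-4\right) p 161 = - 3 - 12 p 161 = - 3 \left(- 1932 p\right) = 5796 p$)
$\frac{1}{- (-1247064 - 3749881) + a{\left(1442,1881 \right)}} = \frac{1}{- (-1247064 - 3749881) + 5796 \cdot 1442} = \frac{1}{\left(-1\right) \left(-4996945\right) + 8357832} = \frac{1}{4996945 + 8357832} = \frac{1}{13354777}$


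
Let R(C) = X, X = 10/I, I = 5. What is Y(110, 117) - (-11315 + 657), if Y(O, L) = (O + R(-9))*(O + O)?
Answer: 35298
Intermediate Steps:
X = 2 (X = 10/5 = 10*(⅕) = 2)
R(C) = 2
Y(O, L) = 2*O*(2 + O) (Y(O, L) = (O + 2)*(O + O) = (2 + O)*(2*O) = 2*O*(2 + O))
Y(110, 117) - (-11315 + 657) = 2*110*(2 + 110) - (-11315 + 657) = 2*110*112 - 1*(-10658) = 24640 + 10658 = 35298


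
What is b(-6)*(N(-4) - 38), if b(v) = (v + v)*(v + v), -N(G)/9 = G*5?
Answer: 20448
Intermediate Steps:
N(G) = -45*G (N(G) = -9*G*5 = -45*G)
b(v) = 4*v² (b(v) = (2*v)*(2*v) = 4*v²)
b(-6)*(N(-4) - 38) = (4*(-6)²)*(-45*(-4) - 38) = (4*36)*(180 - 38) = 144*142 = 20448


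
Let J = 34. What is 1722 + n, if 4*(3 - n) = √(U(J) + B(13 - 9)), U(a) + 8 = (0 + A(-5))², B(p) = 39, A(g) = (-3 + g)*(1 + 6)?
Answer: 1725 - √3167/4 ≈ 1710.9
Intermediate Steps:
A(g) = -21 + 7*g (A(g) = (-3 + g)*7 = -21 + 7*g)
U(a) = 3128 (U(a) = -8 + (0 + (-21 + 7*(-5)))² = -8 + (0 + (-21 - 35))² = -8 + (0 - 56)² = -8 + (-56)² = -8 + 3136 = 3128)
n = 3 - √3167/4 (n = 3 - √(3128 + 39)/4 = 3 - √3167/4 ≈ -11.069)
1722 + n = 1722 + (3 - √3167/4) = 1725 - √3167/4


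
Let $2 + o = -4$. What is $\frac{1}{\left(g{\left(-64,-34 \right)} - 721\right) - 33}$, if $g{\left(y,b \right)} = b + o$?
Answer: $- \frac{1}{794} \approx -0.0012594$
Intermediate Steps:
$o = -6$ ($o = -2 - 4 = -6$)
$g{\left(y,b \right)} = -6 + b$ ($g{\left(y,b \right)} = b - 6 = -6 + b$)
$\frac{1}{\left(g{\left(-64,-34 \right)} - 721\right) - 33} = \frac{1}{\left(\left(-6 - 34\right) - 721\right) - 33} = \frac{1}{\left(-40 - 721\right) - 33} = \frac{1}{-761 - 33} = \frac{1}{-794} = - \frac{1}{794}$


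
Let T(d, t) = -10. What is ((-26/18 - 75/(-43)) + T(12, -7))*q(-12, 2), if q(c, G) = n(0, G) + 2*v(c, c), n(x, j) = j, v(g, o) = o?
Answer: 82588/387 ≈ 213.41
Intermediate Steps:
q(c, G) = G + 2*c
((-26/18 - 75/(-43)) + T(12, -7))*q(-12, 2) = ((-26/18 - 75/(-43)) - 10)*(2 + 2*(-12)) = ((-26*1/18 - 75*(-1/43)) - 10)*(2 - 24) = ((-13/9 + 75/43) - 10)*(-22) = (116/387 - 10)*(-22) = -3754/387*(-22) = 82588/387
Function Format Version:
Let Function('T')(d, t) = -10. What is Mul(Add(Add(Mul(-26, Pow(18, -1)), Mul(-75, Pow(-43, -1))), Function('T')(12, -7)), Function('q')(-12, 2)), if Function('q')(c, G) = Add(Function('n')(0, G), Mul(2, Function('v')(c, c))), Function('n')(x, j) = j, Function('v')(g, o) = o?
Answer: Rational(82588, 387) ≈ 213.41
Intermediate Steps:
Function('q')(c, G) = Add(G, Mul(2, c))
Mul(Add(Add(Mul(-26, Pow(18, -1)), Mul(-75, Pow(-43, -1))), Function('T')(12, -7)), Function('q')(-12, 2)) = Mul(Add(Add(Mul(-26, Pow(18, -1)), Mul(-75, Pow(-43, -1))), -10), Add(2, Mul(2, -12))) = Mul(Add(Add(Mul(-26, Rational(1, 18)), Mul(-75, Rational(-1, 43))), -10), Add(2, -24)) = Mul(Add(Add(Rational(-13, 9), Rational(75, 43)), -10), -22) = Mul(Add(Rational(116, 387), -10), -22) = Mul(Rational(-3754, 387), -22) = Rational(82588, 387)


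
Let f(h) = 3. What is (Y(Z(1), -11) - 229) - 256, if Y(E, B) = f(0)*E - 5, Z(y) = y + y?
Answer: -484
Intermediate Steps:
Z(y) = 2*y
Y(E, B) = -5 + 3*E (Y(E, B) = 3*E - 5 = -5 + 3*E)
(Y(Z(1), -11) - 229) - 256 = ((-5 + 3*(2*1)) - 229) - 256 = ((-5 + 3*2) - 229) - 256 = ((-5 + 6) - 229) - 256 = (1 - 229) - 256 = -228 - 256 = -484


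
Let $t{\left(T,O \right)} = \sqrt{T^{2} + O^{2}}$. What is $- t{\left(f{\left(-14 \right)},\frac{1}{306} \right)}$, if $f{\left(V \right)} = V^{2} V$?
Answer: $- \frac{\sqrt{705035632897}}{306} \approx -2744.0$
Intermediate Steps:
$f{\left(V \right)} = V^{3}$
$t{\left(T,O \right)} = \sqrt{O^{2} + T^{2}}$
$- t{\left(f{\left(-14 \right)},\frac{1}{306} \right)} = - \sqrt{\left(\frac{1}{306}\right)^{2} + \left(\left(-14\right)^{3}\right)^{2}} = - \sqrt{\left(\frac{1}{306}\right)^{2} + \left(-2744\right)^{2}} = - \sqrt{\frac{1}{93636} + 7529536} = - \sqrt{\frac{705035632897}{93636}} = - \frac{\sqrt{705035632897}}{306}$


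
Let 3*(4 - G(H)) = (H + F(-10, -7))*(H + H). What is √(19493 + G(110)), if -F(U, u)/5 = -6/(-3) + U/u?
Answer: √5595177/21 ≈ 112.64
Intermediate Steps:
F(U, u) = -10 - 5*U/u (F(U, u) = -5*(-6/(-3) + U/u) = -5*(-6*(-⅓) + U/u) = -5*(2 + U/u) = -10 - 5*U/u)
G(H) = 4 - 2*H*(-120/7 + H)/3 (G(H) = 4 - (H + (-10 - 5*(-10)/(-7)))*(H + H)/3 = 4 - (H + (-10 - 5*(-10)*(-⅐)))*2*H/3 = 4 - (H + (-10 - 50/7))*2*H/3 = 4 - (H - 120/7)*2*H/3 = 4 - (-120/7 + H)*2*H/3 = 4 - 2*H*(-120/7 + H)/3)
√(19493 + G(110)) = √(19493 + (4 - ⅔*110² + (80/7)*110)) = √(19493 + (4 - ⅔*12100 + 8800/7)) = √(19493 + (4 - 24200/3 + 8800/7)) = √(19493 - 142916/21) = √(266437/21) = √5595177/21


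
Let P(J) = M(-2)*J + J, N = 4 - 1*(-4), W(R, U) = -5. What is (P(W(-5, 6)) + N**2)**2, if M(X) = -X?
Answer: 2401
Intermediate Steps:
N = 8 (N = 4 + 4 = 8)
P(J) = 3*J (P(J) = (-1*(-2))*J + J = 2*J + J = 3*J)
(P(W(-5, 6)) + N**2)**2 = (3*(-5) + 8**2)**2 = (-15 + 64)**2 = 49**2 = 2401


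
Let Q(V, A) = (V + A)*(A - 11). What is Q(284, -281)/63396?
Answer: -73/5283 ≈ -0.013818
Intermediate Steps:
Q(V, A) = (-11 + A)*(A + V) (Q(V, A) = (A + V)*(-11 + A) = (-11 + A)*(A + V))
Q(284, -281)/63396 = ((-281)² - 11*(-281) - 11*284 - 281*284)/63396 = (78961 + 3091 - 3124 - 79804)*(1/63396) = -876*1/63396 = -73/5283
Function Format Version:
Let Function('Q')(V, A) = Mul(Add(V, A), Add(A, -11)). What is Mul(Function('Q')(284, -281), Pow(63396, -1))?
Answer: Rational(-73, 5283) ≈ -0.013818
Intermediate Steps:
Function('Q')(V, A) = Mul(Add(-11, A), Add(A, V)) (Function('Q')(V, A) = Mul(Add(A, V), Add(-11, A)) = Mul(Add(-11, A), Add(A, V)))
Mul(Function('Q')(284, -281), Pow(63396, -1)) = Mul(Add(Pow(-281, 2), Mul(-11, -281), Mul(-11, 284), Mul(-281, 284)), Pow(63396, -1)) = Mul(Add(78961, 3091, -3124, -79804), Rational(1, 63396)) = Mul(-876, Rational(1, 63396)) = Rational(-73, 5283)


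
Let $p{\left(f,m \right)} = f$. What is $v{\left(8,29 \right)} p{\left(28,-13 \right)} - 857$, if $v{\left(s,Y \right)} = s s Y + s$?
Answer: $51335$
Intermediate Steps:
$v{\left(s,Y \right)} = s + Y s^{2}$ ($v{\left(s,Y \right)} = s^{2} Y + s = Y s^{2} + s = s + Y s^{2}$)
$v{\left(8,29 \right)} p{\left(28,-13 \right)} - 857 = 8 \left(1 + 29 \cdot 8\right) 28 - 857 = 8 \left(1 + 232\right) 28 - 857 = 8 \cdot 233 \cdot 28 - 857 = 1864 \cdot 28 - 857 = 52192 - 857 = 51335$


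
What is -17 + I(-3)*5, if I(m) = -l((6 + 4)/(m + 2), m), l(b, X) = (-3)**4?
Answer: -422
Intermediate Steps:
l(b, X) = 81
I(m) = -81 (I(m) = -1*81 = -81)
-17 + I(-3)*5 = -17 - 81*5 = -17 - 405 = -422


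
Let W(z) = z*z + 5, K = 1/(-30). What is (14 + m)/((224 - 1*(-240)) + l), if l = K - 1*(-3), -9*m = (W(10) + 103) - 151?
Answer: 230/14009 ≈ 0.016418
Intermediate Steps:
K = -1/30 ≈ -0.033333
W(z) = 5 + z² (W(z) = z² + 5 = 5 + z²)
m = -19/3 (m = -(((5 + 10²) + 103) - 151)/9 = -(((5 + 100) + 103) - 151)/9 = -((105 + 103) - 151)/9 = -(208 - 151)/9 = -⅑*57 = -19/3 ≈ -6.3333)
l = 89/30 (l = -1/30 - 1*(-3) = -1/30 + 3 = 89/30 ≈ 2.9667)
(14 + m)/((224 - 1*(-240)) + l) = (14 - 19/3)/((224 - 1*(-240)) + 89/30) = 23/(3*((224 + 240) + 89/30)) = 23/(3*(464 + 89/30)) = 23/(3*(14009/30)) = (23/3)*(30/14009) = 230/14009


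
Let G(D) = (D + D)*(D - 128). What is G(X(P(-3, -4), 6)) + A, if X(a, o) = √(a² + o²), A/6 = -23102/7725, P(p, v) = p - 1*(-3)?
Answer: -3816004/2575 ≈ -1481.9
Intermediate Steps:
P(p, v) = 3 + p (P(p, v) = p + 3 = 3 + p)
A = -46204/2575 (A = 6*(-23102/7725) = -46204/2575 ≈ -17.943)
G(D) = 2*D*(-128 + D) (G(D) = (2*D)*(-128 + D) = 2*D*(-128 + D))
G(X(P(-3, -4), 6)) + A = 2*√((3 - 3)² + 6²)*(-128 + √((3 - 3)² + 6²)) - 46204/2575 = 2*√(0² + 36)*(-128 + √(0² + 36)) - 46204/2575 = 2*√(0 + 36)*(-128 + √(0 + 36)) - 46204/2575 = 2*√36*(-128 + √36) - 46204/2575 = 2*6*(-128 + 6) - 46204/2575 = 2*6*(-122) - 46204/2575 = -1464 - 46204/2575 = -3816004/2575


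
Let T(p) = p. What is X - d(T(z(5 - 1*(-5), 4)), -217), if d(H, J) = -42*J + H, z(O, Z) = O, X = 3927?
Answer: -5197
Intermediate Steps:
d(H, J) = H - 42*J
X - d(T(z(5 - 1*(-5), 4)), -217) = 3927 - ((5 - 1*(-5)) - 42*(-217)) = 3927 - ((5 + 5) + 9114) = 3927 - (10 + 9114) = 3927 - 1*9124 = 3927 - 9124 = -5197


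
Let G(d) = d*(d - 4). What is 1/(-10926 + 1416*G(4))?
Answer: -1/10926 ≈ -9.1525e-5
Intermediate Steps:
G(d) = d*(-4 + d)
1/(-10926 + 1416*G(4)) = 1/(-10926 + 1416*(4*(-4 + 4))) = 1/(-10926 + 1416*(4*0)) = 1/(-10926 + 1416*0) = 1/(-10926 + 0) = 1/(-10926) = -1/10926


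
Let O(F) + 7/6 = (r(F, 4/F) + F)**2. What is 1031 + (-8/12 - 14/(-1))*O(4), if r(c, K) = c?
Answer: 16819/9 ≈ 1868.8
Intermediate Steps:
O(F) = -7/6 + 4*F**2 (O(F) = -7/6 + (F + F)**2 = -7/6 + (2*F)**2 = -7/6 + 4*F**2)
1031 + (-8/12 - 14/(-1))*O(4) = 1031 + (-8/12 - 14/(-1))*(-7/6 + 4*4**2) = 1031 + (-8*1/12 - 14*(-1))*(-7/6 + 4*16) = 1031 + (-2/3 + 14)*(-7/6 + 64) = 1031 + (40/3)*(377/6) = 1031 + 7540/9 = 16819/9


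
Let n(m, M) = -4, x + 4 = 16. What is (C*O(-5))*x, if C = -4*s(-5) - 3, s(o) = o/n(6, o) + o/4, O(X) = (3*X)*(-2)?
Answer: -1080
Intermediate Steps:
x = 12 (x = -4 + 16 = 12)
O(X) = -6*X
s(o) = 0 (s(o) = o/(-4) + o/4 = o*(-¼) + o*(¼) = -o/4 + o/4 = 0)
C = -3 (C = -4*0 - 3 = 0 - 3 = -3)
(C*O(-5))*x = -(-18)*(-5)*12 = -3*30*12 = -90*12 = -1080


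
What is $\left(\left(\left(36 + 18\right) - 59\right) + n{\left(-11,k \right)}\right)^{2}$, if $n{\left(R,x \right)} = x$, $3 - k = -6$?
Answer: $16$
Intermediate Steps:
$k = 9$ ($k = 3 - -6 = 3 + 6 = 9$)
$\left(\left(\left(36 + 18\right) - 59\right) + n{\left(-11,k \right)}\right)^{2} = \left(\left(\left(36 + 18\right) - 59\right) + 9\right)^{2} = \left(\left(54 - 59\right) + 9\right)^{2} = \left(-5 + 9\right)^{2} = 4^{2} = 16$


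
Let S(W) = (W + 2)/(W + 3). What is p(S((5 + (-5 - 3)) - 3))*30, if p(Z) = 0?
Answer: 0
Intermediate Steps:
S(W) = (2 + W)/(3 + W)
p(S((5 + (-5 - 3)) - 3))*30 = 0*30 = 0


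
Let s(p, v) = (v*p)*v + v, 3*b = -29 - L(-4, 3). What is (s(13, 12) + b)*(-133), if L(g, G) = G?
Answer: -747460/3 ≈ -2.4915e+5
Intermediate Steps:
b = -32/3 (b = (-29 - 1*3)/3 = (-29 - 3)/3 = (⅓)*(-32) = -32/3 ≈ -10.667)
s(p, v) = v + p*v² (s(p, v) = (p*v)*v + v = p*v² + v = v + p*v²)
(s(13, 12) + b)*(-133) = (12*(1 + 13*12) - 32/3)*(-133) = (12*(1 + 156) - 32/3)*(-133) = (12*157 - 32/3)*(-133) = (1884 - 32/3)*(-133) = (5620/3)*(-133) = -747460/3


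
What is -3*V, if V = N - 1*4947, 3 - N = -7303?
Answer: -7077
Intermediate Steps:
N = 7306 (N = 3 - 1*(-7303) = 3 + 7303 = 7306)
V = 2359 (V = 7306 - 1*4947 = 7306 - 4947 = 2359)
-3*V = -3*2359 = -7077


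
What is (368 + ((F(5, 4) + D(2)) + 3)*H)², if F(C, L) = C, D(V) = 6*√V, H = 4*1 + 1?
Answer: 168264 + 24480*√2 ≈ 2.0288e+5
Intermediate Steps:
H = 5 (H = 4 + 1 = 5)
(368 + ((F(5, 4) + D(2)) + 3)*H)² = (368 + ((5 + 6*√2) + 3)*5)² = (368 + (8 + 6*√2)*5)² = (368 + (40 + 30*√2))² = (408 + 30*√2)²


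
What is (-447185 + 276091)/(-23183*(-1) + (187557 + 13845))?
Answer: -171094/224585 ≈ -0.76182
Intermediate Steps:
(-447185 + 276091)/(-23183*(-1) + (187557 + 13845)) = -171094/(23183 + 201402) = -171094/224585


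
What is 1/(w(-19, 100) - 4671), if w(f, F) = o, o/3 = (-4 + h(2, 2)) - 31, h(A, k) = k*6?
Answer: -1/4740 ≈ -0.00021097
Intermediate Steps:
h(A, k) = 6*k
o = -69 (o = 3*((-4 + 6*2) - 31) = 3*((-4 + 12) - 31) = 3*(8 - 31) = 3*(-23) = -69)
w(f, F) = -69
1/(w(-19, 100) - 4671) = 1/(-69 - 4671) = 1/(-4740) = -1/4740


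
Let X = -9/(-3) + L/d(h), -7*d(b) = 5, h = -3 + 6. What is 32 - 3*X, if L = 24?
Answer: 619/5 ≈ 123.80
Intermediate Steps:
h = 3
d(b) = -5/7 (d(b) = -⅐*5 = -5/7)
X = -153/5 (X = -9/(-3) + 24/(-5/7) = -9*(-⅓) + 24*(-7/5) = 3 - 168/5 = -153/5 ≈ -30.600)
32 - 3*X = 32 - 3*(-153/5) = 32 + 459/5 = 619/5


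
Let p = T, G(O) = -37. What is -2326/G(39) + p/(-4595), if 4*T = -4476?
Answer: 10729373/170015 ≈ 63.108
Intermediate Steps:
T = -1119 (T = (¼)*(-4476) = -1119)
p = -1119
-2326/G(39) + p/(-4595) = -2326/(-37) - 1119/(-4595) = -2326*(-1/37) - 1119*(-1/4595) = 2326/37 + 1119/4595 = 10729373/170015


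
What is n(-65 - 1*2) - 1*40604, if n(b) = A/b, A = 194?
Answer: -2720662/67 ≈ -40607.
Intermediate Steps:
n(b) = 194/b
n(-65 - 1*2) - 1*40604 = 194/(-65 - 1*2) - 1*40604 = 194/(-65 - 2) - 40604 = 194/(-67) - 40604 = 194*(-1/67) - 40604 = -194/67 - 40604 = -2720662/67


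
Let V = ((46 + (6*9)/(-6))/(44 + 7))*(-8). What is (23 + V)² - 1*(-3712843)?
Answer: 9657873772/2601 ≈ 3.7131e+6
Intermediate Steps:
V = -296/51 (V = ((46 + 54*(-⅙))/51)*(-8) = ((46 - 9)*(1/51))*(-8) = (37*(1/51))*(-8) = (37/51)*(-8) = -296/51 ≈ -5.8039)
(23 + V)² - 1*(-3712843) = (23 - 296/51)² - 1*(-3712843) = (877/51)² + 3712843 = 769129/2601 + 3712843 = 9657873772/2601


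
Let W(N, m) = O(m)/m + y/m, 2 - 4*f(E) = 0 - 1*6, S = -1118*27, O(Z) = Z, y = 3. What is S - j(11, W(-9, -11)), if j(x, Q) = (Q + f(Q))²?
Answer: -3653406/121 ≈ -30193.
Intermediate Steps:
S = -30186
f(E) = 2 (f(E) = ½ - (0 - 1*6)/4 = ½ - (0 - 6)/4 = ½ - ¼*(-6) = ½ + 3/2 = 2)
W(N, m) = 1 + 3/m (W(N, m) = m/m + 3/m = 1 + 3/m)
j(x, Q) = (2 + Q)² (j(x, Q) = (Q + 2)² = (2 + Q)²)
S - j(11, W(-9, -11)) = -30186 - (2 + (3 - 11)/(-11))² = -30186 - (2 - 1/11*(-8))² = -30186 - (2 + 8/11)² = -30186 - (30/11)² = -30186 - 1*900/121 = -30186 - 900/121 = -3653406/121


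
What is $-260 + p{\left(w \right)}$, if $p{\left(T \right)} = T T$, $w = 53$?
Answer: $2549$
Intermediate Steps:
$p{\left(T \right)} = T^{2}$
$-260 + p{\left(w \right)} = -260 + 53^{2} = -260 + 2809 = 2549$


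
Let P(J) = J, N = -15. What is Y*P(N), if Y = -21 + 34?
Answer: -195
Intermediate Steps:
Y = 13
Y*P(N) = 13*(-15) = -195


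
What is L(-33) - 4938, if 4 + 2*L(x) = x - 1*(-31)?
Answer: -4941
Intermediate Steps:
L(x) = 27/2 + x/2 (L(x) = -2 + (x - 1*(-31))/2 = -2 + (x + 31)/2 = -2 + (31 + x)/2 = -2 + (31/2 + x/2) = 27/2 + x/2)
L(-33) - 4938 = (27/2 + (½)*(-33)) - 4938 = (27/2 - 33/2) - 4938 = -3 - 4938 = -4941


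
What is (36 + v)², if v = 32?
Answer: 4624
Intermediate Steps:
(36 + v)² = (36 + 32)² = 68² = 4624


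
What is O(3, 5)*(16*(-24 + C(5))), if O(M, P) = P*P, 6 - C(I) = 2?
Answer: -8000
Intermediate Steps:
C(I) = 4 (C(I) = 6 - 1*2 = 6 - 2 = 4)
O(M, P) = P**2
O(3, 5)*(16*(-24 + C(5))) = 5**2*(16*(-24 + 4)) = 25*(16*(-20)) = 25*(-320) = -8000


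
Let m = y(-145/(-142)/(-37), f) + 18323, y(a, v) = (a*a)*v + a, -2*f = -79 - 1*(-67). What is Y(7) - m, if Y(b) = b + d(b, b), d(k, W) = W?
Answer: -126352611941/6901129 ≈ -18309.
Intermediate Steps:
Y(b) = 2*b (Y(b) = b + b = 2*b)
f = 6 (f = -(-79 - 1*(-67))/2 = -(-79 + 67)/2 = -½*(-12) = 6)
y(a, v) = a + v*a² (y(a, v) = a²*v + a = v*a² + a = a + v*a²)
m = 126449227747/6901129 (m = (-145/(-142)/(-37))*(1 + (-145/(-142)/(-37))*6) + 18323 = (-145*(-1/142)*(-1/37))*(1 + (-145*(-1/142)*(-1/37))*6) + 18323 = ((145/142)*(-1/37))*(1 + ((145/142)*(-1/37))*6) + 18323 = -145*(1 - 145/5254*6)/5254 + 18323 = -145*(1 - 435/2627)/5254 + 18323 = -145/5254*2192/2627 + 18323 = -158920/6901129 + 18323 = 126449227747/6901129 ≈ 18323.)
Y(7) - m = 2*7 - 1*126449227747/6901129 = 14 - 126449227747/6901129 = -126352611941/6901129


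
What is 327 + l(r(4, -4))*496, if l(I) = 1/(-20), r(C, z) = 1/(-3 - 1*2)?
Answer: 1511/5 ≈ 302.20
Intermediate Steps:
r(C, z) = -1/5 (r(C, z) = 1/(-3 - 2) = 1/(-5) = -1/5)
l(I) = -1/20
327 + l(r(4, -4))*496 = 327 - 1/20*496 = 327 - 124/5 = 1511/5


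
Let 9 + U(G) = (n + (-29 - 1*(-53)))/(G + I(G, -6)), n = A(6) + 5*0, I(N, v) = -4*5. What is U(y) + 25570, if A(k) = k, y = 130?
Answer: 281174/11 ≈ 25561.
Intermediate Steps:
I(N, v) = -20
n = 6 (n = 6 + 5*0 = 6 + 0 = 6)
U(G) = -9 + 30/(-20 + G) (U(G) = -9 + (6 + (-29 - 1*(-53)))/(G - 20) = -9 + (6 + (-29 + 53))/(-20 + G) = -9 + (6 + 24)/(-20 + G) = -9 + 30/(-20 + G))
U(y) + 25570 = 3*(70 - 3*130)/(-20 + 130) + 25570 = 3*(70 - 390)/110 + 25570 = 3*(1/110)*(-320) + 25570 = -96/11 + 25570 = 281174/11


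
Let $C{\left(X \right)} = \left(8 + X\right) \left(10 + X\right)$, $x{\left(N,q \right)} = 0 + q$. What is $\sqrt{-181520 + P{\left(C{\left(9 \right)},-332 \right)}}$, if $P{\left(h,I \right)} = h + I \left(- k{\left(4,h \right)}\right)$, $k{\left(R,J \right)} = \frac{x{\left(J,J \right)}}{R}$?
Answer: $2 i \sqrt{38597} \approx 392.92 i$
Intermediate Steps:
$x{\left(N,q \right)} = q$
$k{\left(R,J \right)} = \frac{J}{R}$
$P{\left(h,I \right)} = h - \frac{I h}{4}$ ($P{\left(h,I \right)} = h + I \left(- \frac{h}{4}\right) = h - \frac{I h}{4}$)
$\sqrt{-181520 + P{\left(C{\left(9 \right)},-332 \right)}} = \sqrt{-181520 + \frac{\left(80 + 9^{2} + 18 \cdot 9\right) \left(4 - -332\right)}{4}} = \sqrt{-181520 + \frac{\left(80 + 81 + 162\right) \left(4 + 332\right)}{4}} = \sqrt{-181520 + \frac{1}{4} \cdot 323 \cdot 336} = \sqrt{-181520 + 27132} = \sqrt{-154388} = 2 i \sqrt{38597}$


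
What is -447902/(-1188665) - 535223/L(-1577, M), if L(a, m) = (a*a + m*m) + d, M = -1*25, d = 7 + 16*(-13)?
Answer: 477889536111/2956629453745 ≈ 0.16163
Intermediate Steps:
d = -201 (d = 7 - 208 = -201)
M = -25
L(a, m) = -201 + a² + m² (L(a, m) = (a*a + m*m) - 201 = (a² + m²) - 201 = -201 + a² + m²)
-447902/(-1188665) - 535223/L(-1577, M) = -447902/(-1188665) - 535223/(-201 + (-1577)² + (-25)²) = -447902*(-1/1188665) - 535223/(-201 + 2486929 + 625) = 447902/1188665 - 535223/2487353 = 477889536111/2956629453745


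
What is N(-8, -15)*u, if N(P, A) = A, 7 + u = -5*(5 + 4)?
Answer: 780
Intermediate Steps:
u = -52 (u = -7 - 5*(5 + 4) = -7 - 5*9 = -7 - 45 = -52)
N(-8, -15)*u = -15*(-52) = 780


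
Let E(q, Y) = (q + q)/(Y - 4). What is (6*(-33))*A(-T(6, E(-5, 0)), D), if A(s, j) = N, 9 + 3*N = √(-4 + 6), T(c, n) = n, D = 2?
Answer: 594 - 66*√2 ≈ 500.66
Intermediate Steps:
E(q, Y) = 2*q/(-4 + Y) (E(q, Y) = (2*q)/(-4 + Y) = 2*q/(-4 + Y))
N = -3 + √2/3 (N = -3 + √(-4 + 6)/3 = -3 + √2/3 ≈ -2.5286)
A(s, j) = -3 + √2/3
(6*(-33))*A(-T(6, E(-5, 0)), D) = (6*(-33))*(-3 + √2/3) = -198*(-3 + √2/3) = 594 - 66*√2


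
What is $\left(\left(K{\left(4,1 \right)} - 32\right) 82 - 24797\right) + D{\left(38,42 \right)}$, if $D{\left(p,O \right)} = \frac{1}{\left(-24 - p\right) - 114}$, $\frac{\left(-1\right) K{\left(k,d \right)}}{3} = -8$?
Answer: $- \frac{4479729}{176} \approx -25453.0$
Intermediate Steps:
$K{\left(k,d \right)} = 24$ ($K{\left(k,d \right)} = \left(-3\right) \left(-8\right) = 24$)
$D{\left(p,O \right)} = \frac{1}{-138 - p}$
$\left(\left(K{\left(4,1 \right)} - 32\right) 82 - 24797\right) + D{\left(38,42 \right)} = \left(\left(24 - 32\right) 82 - 24797\right) - \frac{1}{138 + 38} = \left(\left(-8\right) 82 - 24797\right) - \frac{1}{176} = \left(-656 - 24797\right) - \frac{1}{176} = -25453 - \frac{1}{176} = - \frac{4479729}{176}$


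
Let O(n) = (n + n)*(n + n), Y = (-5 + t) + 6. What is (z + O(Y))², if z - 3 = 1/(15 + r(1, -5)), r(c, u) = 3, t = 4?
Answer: 3441025/324 ≈ 10620.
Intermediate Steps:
Y = 5 (Y = (-5 + 4) + 6 = -1 + 6 = 5)
z = 55/18 (z = 3 + 1/(15 + 3) = 3 + 1/18 = 55/18 ≈ 3.0556)
O(n) = 4*n² (O(n) = (2*n)*(2*n) = 4*n²)
(z + O(Y))² = (55/18 + 4*5²)² = (55/18 + 4*25)² = (55/18 + 100)² = (1855/18)² = 3441025/324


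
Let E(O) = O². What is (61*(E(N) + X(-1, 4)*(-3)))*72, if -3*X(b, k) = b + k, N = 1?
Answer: 17568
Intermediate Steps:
X(b, k) = -b/3 - k/3 (X(b, k) = -(b + k)/3 = -b/3 - k/3)
(61*(E(N) + X(-1, 4)*(-3)))*72 = (61*(1² + (-⅓*(-1) - ⅓*4)*(-3)))*72 = (61*(1 + (⅓ - 4/3)*(-3)))*72 = (61*(1 - 1*(-3)))*72 = (61*(1 + 3))*72 = (61*4)*72 = 244*72 = 17568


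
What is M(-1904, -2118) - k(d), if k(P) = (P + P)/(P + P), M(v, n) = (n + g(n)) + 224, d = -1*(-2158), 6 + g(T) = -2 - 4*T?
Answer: 6569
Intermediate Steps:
g(T) = -8 - 4*T (g(T) = -6 + (-2 - 4*T) = -8 - 4*T)
d = 2158
M(v, n) = 216 - 3*n (M(v, n) = (n + (-8 - 4*n)) + 224 = (-8 - 3*n) + 224 = 216 - 3*n)
k(P) = 1 (k(P) = (2*P)/((2*P)) = (2*P)*(1/(2*P)) = 1)
M(-1904, -2118) - k(d) = (216 - 3*(-2118)) - 1*1 = (216 + 6354) - 1 = 6570 - 1 = 6569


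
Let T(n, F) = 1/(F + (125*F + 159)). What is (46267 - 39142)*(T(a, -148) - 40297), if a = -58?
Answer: -1769496680750/6163 ≈ -2.8712e+8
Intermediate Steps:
T(n, F) = 1/(159 + 126*F) (T(n, F) = 1/(F + (159 + 125*F)) = 1/(159 + 126*F))
(46267 - 39142)*(T(a, -148) - 40297) = (46267 - 39142)*(1/(3*(53 + 42*(-148))) - 40297) = 7125*(1/(3*(53 - 6216)) - 40297) = 7125*((⅓)/(-6163) - 40297) = 7125*((⅓)*(-1/6163) - 40297) = 7125*(-1/18489 - 40297) = 7125*(-745051234/18489) = -1769496680750/6163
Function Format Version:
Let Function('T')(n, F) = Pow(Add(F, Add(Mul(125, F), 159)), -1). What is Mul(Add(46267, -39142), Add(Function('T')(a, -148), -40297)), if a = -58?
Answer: Rational(-1769496680750, 6163) ≈ -2.8712e+8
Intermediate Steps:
Function('T')(n, F) = Pow(Add(159, Mul(126, F)), -1) (Function('T')(n, F) = Pow(Add(F, Add(159, Mul(125, F))), -1) = Pow(Add(159, Mul(126, F)), -1))
Mul(Add(46267, -39142), Add(Function('T')(a, -148), -40297)) = Mul(Add(46267, -39142), Add(Mul(Rational(1, 3), Pow(Add(53, Mul(42, -148)), -1)), -40297)) = Mul(7125, Add(Mul(Rational(1, 3), Pow(Add(53, -6216), -1)), -40297)) = Mul(7125, Add(Mul(Rational(1, 3), Pow(-6163, -1)), -40297)) = Mul(7125, Add(Mul(Rational(1, 3), Rational(-1, 6163)), -40297)) = Mul(7125, Add(Rational(-1, 18489), -40297)) = Mul(7125, Rational(-745051234, 18489)) = Rational(-1769496680750, 6163)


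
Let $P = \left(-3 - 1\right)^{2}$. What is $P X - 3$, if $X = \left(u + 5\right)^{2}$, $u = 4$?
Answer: $1293$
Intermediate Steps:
$P = 16$ ($P = \left(-4\right)^{2} = 16$)
$X = 81$ ($X = \left(4 + 5\right)^{2} = 9^{2} = 81$)
$P X - 3 = 16 \cdot 81 - 3 = 1296 - 3 = 1293$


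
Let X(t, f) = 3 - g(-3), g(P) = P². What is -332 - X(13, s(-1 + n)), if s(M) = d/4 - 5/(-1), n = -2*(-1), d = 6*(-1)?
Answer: -326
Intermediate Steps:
d = -6
n = 2
s(M) = 7/2 (s(M) = -6/4 - 5/(-1) = -6*¼ - 5*(-1) = -3/2 + 5 = 7/2)
X(t, f) = -6 (X(t, f) = 3 - 1*(-3)² = 3 - 1*9 = 3 - 9 = -6)
-332 - X(13, s(-1 + n)) = -332 - 1*(-6) = -332 + 6 = -326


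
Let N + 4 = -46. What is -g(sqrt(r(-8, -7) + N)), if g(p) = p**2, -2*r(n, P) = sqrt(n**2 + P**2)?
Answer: 50 + sqrt(113)/2 ≈ 55.315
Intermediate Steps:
r(n, P) = -sqrt(P**2 + n**2)/2 (r(n, P) = -sqrt(n**2 + P**2)/2 = -sqrt(P**2 + n**2)/2)
N = -50 (N = -4 - 46 = -50)
-g(sqrt(r(-8, -7) + N)) = -(sqrt(-sqrt((-7)**2 + (-8)**2)/2 - 50))**2 = -(sqrt(-sqrt(49 + 64)/2 - 50))**2 = -(sqrt(-sqrt(113)/2 - 50))**2 = -(sqrt(-50 - sqrt(113)/2))**2 = -(-50 - sqrt(113)/2) = 50 + sqrt(113)/2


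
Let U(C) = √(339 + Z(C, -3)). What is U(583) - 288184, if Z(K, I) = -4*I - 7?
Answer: -288184 + 2*√86 ≈ -2.8817e+5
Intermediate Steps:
Z(K, I) = -7 - 4*I
U(C) = 2*√86 (U(C) = √(339 + (-7 - 4*(-3))) = √(339 + (-7 + 12)) = √(339 + 5) = √344 = 2*√86)
U(583) - 288184 = 2*√86 - 288184 = -288184 + 2*√86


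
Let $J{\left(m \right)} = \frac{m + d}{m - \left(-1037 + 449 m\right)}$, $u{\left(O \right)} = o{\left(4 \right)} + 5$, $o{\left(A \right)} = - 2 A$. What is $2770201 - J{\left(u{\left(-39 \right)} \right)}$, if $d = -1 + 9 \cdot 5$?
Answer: $\frac{6595848540}{2381} \approx 2.7702 \cdot 10^{6}$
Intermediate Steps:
$d = 44$ ($d = -1 + 45 = 44$)
$u{\left(O \right)} = -3$ ($u{\left(O \right)} = \left(-2\right) 4 + 5 = -8 + 5 = -3$)
$J{\left(m \right)} = \frac{44 + m}{1037 - 448 m}$ ($J{\left(m \right)} = \frac{m + 44}{m - \left(-1037 + 449 m\right)} = \frac{44 + m}{m - \left(-1037 + 449 m\right)} = \frac{44 + m}{1037 - 448 m}$)
$2770201 - J{\left(u{\left(-39 \right)} \right)} = 2770201 - \frac{-44 - -3}{-1037 + 448 \left(-3\right)} = 2770201 - \frac{-44 + 3}{-1037 - 1344} = 2770201 - \frac{1}{-2381} \left(-41\right) = 2770201 - \left(- \frac{1}{2381}\right) \left(-41\right) = 2770201 - \frac{41}{2381} = \frac{6595848540}{2381}$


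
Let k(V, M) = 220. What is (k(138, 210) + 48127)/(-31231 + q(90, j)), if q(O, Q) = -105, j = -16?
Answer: -48347/31336 ≈ -1.5429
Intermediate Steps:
(k(138, 210) + 48127)/(-31231 + q(90, j)) = (220 + 48127)/(-31231 - 105) = 48347/(-31336) = 48347*(-1/31336) = -48347/31336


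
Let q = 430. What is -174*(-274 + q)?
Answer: -27144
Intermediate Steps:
-174*(-274 + q) = -174*(-274 + 430) = -174*156 = -27144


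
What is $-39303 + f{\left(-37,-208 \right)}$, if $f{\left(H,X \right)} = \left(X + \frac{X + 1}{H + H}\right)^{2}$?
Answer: $\frac{15360997}{5476} \approx 2805.1$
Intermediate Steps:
$f{\left(H,X \right)} = \left(X + \frac{1 + X}{2 H}\right)^{2}$
$-39303 + f{\left(-37,-208 \right)} = -39303 + \frac{\left(1 - 208 + 2 \left(-37\right) \left(-208\right)\right)^{2}}{4 \cdot 1369} = -39303 + \frac{1}{4} \cdot \frac{1}{1369} \left(1 - 208 + 15392\right)^{2} = -39303 + \frac{1}{4} \cdot \frac{1}{1369} \cdot 15185^{2} = -39303 + \frac{1}{4} \cdot \frac{1}{1369} \cdot 230584225 = -39303 + \frac{230584225}{5476} = \frac{15360997}{5476}$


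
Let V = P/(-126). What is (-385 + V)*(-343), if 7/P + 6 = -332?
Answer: 803422277/6084 ≈ 1.3206e+5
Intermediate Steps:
P = -7/338 (P = 7/(-6 - 332) = 7/(-338) = 7*(-1/338) = -7/338 ≈ -0.020710)
V = 1/6084 (V = -7/338/(-126) = -7/338*(-1/126) = 1/6084 ≈ 0.00016437)
(-385 + V)*(-343) = (-385 + 1/6084)*(-343) = -2342339/6084*(-343) = 803422277/6084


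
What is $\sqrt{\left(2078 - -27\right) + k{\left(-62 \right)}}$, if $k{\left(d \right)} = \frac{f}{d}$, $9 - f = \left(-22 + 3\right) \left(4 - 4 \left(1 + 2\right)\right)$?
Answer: $\frac{9 \sqrt{100006}}{62} \approx 45.905$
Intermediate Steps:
$f = -143$ ($f = 9 - \left(-22 + 3\right) \left(4 - 4 \left(1 + 2\right)\right) = 9 - - 19 \left(4 - 12\right) = 9 - \left(-19\right) \left(-8\right) = 9 - 152 = -143$)
$k{\left(d \right)} = - \frac{143}{d}$
$\sqrt{\left(2078 - -27\right) + k{\left(-62 \right)}} = \sqrt{\left(2078 - -27\right) - \frac{143}{-62}} = \sqrt{\left(2078 + 27\right) - - \frac{143}{62}} = \sqrt{2105 + \frac{143}{62}} = \sqrt{\frac{130653}{62}} = \frac{9 \sqrt{100006}}{62}$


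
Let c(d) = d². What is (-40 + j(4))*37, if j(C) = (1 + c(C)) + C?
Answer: -703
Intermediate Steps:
j(C) = 1 + C + C² (j(C) = (1 + C²) + C = 1 + C + C²)
(-40 + j(4))*37 = (-40 + (1 + 4 + 4²))*37 = (-40 + (1 + 4 + 16))*37 = (-40 + 21)*37 = -19*37 = -703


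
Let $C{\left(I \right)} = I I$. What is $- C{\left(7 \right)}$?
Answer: $-49$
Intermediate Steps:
$C{\left(I \right)} = I^{2}$
$- C{\left(7 \right)} = - 7^{2} = \left(-1\right) 49 = -49$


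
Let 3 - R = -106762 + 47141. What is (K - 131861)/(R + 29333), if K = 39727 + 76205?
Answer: -15929/88957 ≈ -0.17906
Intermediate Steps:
K = 115932
R = 59624 (R = 3 - (-106762 + 47141) = 3 - 1*(-59621) = 3 + 59621 = 59624)
(K - 131861)/(R + 29333) = (115932 - 131861)/(59624 + 29333) = -15929/88957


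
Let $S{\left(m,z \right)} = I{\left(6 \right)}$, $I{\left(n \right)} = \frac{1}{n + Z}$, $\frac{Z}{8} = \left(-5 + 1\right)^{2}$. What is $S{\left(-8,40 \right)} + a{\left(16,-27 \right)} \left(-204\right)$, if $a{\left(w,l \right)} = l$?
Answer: $\frac{738073}{134} \approx 5508.0$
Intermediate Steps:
$Z = 128$ ($Z = 8 \left(-5 + 1\right)^{2} = 8 \left(-4\right)^{2} = 8 \cdot 16 = 128$)
$I{\left(n \right)} = \frac{1}{128 + n}$ ($I{\left(n \right)} = \frac{1}{n + 128} = \frac{1}{128 + n}$)
$S{\left(m,z \right)} = \frac{1}{134}$ ($S{\left(m,z \right)} = \frac{1}{128 + 6} = \frac{1}{134}$)
$S{\left(-8,40 \right)} + a{\left(16,-27 \right)} \left(-204\right) = \frac{1}{134} - -5508 = \frac{1}{134} + 5508 = \frac{738073}{134}$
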